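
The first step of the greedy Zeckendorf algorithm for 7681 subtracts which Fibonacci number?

6765 ≤ 7681 < 10946, so the largest Fibonacci number not exceeding 7681 is 6765.

6765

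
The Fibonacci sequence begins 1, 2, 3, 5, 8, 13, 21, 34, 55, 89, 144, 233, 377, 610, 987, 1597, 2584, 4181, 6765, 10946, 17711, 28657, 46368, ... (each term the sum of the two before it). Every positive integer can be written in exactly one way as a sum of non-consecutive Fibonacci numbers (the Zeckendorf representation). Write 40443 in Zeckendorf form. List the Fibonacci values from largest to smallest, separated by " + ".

28657 + 10946 + 610 + 144 + 55 + 21 + 8 + 2

Greedily peel off the largest Fibonacci term at each step:
largest Fibonacci ≤ 40443 is 28657; 40443 − 28657 = 11786
largest Fibonacci ≤ 11786 is 10946; 11786 − 10946 = 840
largest Fibonacci ≤ 840 is 610; 840 − 610 = 230
largest Fibonacci ≤ 230 is 144; 230 − 144 = 86
largest Fibonacci ≤ 86 is 55; 86 − 55 = 31
largest Fibonacci ≤ 31 is 21; 31 − 21 = 10
largest Fibonacci ≤ 10 is 8; 10 − 8 = 2
largest Fibonacci ≤ 2 is 2; 2 − 2 = 0
So 40443 = 28657 + 10946 + 610 + 144 + 55 + 21 + 8 + 2, with no two terms consecutive in the sequence.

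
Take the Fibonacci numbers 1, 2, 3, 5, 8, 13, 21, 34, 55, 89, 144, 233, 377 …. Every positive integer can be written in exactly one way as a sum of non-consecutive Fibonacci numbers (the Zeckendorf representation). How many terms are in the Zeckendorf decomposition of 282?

4

Greedily peel off the largest Fibonacci term at each step:
largest Fibonacci ≤ 282 is 233; 282 − 233 = 49
largest Fibonacci ≤ 49 is 34; 49 − 34 = 15
largest Fibonacci ≤ 15 is 13; 15 − 13 = 2
largest Fibonacci ≤ 2 is 2; 2 − 2 = 0
282 = 233 + 34 + 13 + 2, which has 4 terms.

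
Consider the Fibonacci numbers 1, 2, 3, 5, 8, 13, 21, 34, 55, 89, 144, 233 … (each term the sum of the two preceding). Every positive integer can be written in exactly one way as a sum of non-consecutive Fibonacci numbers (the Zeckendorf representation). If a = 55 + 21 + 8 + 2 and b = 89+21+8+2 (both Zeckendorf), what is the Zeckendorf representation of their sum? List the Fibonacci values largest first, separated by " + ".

The two numbers are 86 and 120, so their sum is 206.
subtract 144 from 206: 62 remains
subtract 55 from 62: 7 remains
subtract 5 from 7: 2 remains
subtract 2 from 2: 0 remains

144 + 55 + 5 + 2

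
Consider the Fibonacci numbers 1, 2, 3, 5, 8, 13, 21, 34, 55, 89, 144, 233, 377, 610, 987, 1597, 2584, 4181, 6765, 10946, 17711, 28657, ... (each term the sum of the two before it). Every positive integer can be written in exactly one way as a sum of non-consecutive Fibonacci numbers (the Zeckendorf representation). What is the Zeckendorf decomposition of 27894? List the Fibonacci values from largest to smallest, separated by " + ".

Repeatedly subtract the largest Fibonacci number that fits:
27894 − 17711 = 10183
10183 − 6765 = 3418
3418 − 2584 = 834
834 − 610 = 224
224 − 144 = 80
80 − 55 = 25
25 − 21 = 4
4 − 3 = 1
1 − 1 = 0
So 27894 = 17711 + 6765 + 2584 + 610 + 144 + 55 + 21 + 3 + 1, with no two terms consecutive in the sequence.

17711 + 6765 + 2584 + 610 + 144 + 55 + 21 + 3 + 1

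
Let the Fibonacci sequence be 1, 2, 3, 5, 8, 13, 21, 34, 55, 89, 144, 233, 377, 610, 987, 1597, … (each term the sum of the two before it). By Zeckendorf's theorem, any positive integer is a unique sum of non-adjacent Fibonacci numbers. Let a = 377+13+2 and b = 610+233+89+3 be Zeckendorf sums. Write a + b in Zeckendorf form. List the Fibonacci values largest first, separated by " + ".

The two numbers are 392 and 935, so their sum is 1327.
Repeatedly subtract the largest Fibonacci number that fits:
1327: greatest Fibonacci not exceeding it is 987, leaving 340
340: greatest Fibonacci not exceeding it is 233, leaving 107
107: greatest Fibonacci not exceeding it is 89, leaving 18
18: greatest Fibonacci not exceeding it is 13, leaving 5
5: greatest Fibonacci not exceeding it is 5, leaving 0

987 + 233 + 89 + 13 + 5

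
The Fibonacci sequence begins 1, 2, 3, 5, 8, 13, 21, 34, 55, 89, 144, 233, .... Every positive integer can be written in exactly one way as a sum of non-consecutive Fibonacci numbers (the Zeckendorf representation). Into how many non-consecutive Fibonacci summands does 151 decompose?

3

take 144 (≤ 151); 151 − 144 = 7
take 5 (≤ 7); 7 − 5 = 2
take 2 (≤ 2); 2 − 2 = 0
151 = 144 + 5 + 2, which has 3 terms.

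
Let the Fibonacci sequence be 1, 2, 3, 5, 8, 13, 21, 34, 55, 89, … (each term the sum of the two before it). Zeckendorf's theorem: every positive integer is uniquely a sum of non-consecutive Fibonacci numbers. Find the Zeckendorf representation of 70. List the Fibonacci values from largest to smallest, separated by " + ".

55 + 13 + 2

Greedily peel off the largest Fibonacci term at each step:
subtract 55 from 70: 15 remains
subtract 13 from 15: 2 remains
subtract 2 from 2: 0 remains
So 70 = 55 + 13 + 2, with no two terms consecutive in the sequence.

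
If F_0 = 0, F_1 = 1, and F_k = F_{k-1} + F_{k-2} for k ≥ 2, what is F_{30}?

832040

Iterating the recurrence up to F_{26} = 121393 and F_{25} = 75025:
F_{27} = F_{26} + F_{25} = 121393 + 75025 = 196418
F_{28} = F_{27} + F_{26} = 196418 + 121393 = 317811
F_{29} = F_{28} + F_{27} = 317811 + 196418 = 514229
F_{30} = F_{29} + F_{28} = 514229 + 317811 = 832040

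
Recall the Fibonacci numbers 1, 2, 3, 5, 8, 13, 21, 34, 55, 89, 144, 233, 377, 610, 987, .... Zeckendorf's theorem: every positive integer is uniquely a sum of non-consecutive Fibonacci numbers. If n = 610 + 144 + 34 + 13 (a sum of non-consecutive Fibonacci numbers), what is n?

801

610 + 144 + 34 + 13 = 801.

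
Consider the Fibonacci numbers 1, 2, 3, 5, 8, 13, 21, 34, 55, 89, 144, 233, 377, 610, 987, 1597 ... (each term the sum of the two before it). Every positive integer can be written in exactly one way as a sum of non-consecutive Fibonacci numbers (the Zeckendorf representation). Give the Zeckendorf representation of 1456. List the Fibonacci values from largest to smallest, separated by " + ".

largest Fibonacci ≤ 1456 is 987; 1456 − 987 = 469
largest Fibonacci ≤ 469 is 377; 469 − 377 = 92
largest Fibonacci ≤ 92 is 89; 92 − 89 = 3
largest Fibonacci ≤ 3 is 3; 3 − 3 = 0
So 1456 = 987 + 377 + 89 + 3, with no two terms consecutive in the sequence.

987 + 377 + 89 + 3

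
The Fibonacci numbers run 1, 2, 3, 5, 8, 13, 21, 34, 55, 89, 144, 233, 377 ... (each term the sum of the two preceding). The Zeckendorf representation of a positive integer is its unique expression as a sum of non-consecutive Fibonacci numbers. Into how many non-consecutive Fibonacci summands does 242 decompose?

3

Greedy algorithm:
subtract 233 from 242: 9 remains
subtract 8 from 9: 1 remains
subtract 1 from 1: 0 remains
242 = 233 + 8 + 1, which has 3 terms.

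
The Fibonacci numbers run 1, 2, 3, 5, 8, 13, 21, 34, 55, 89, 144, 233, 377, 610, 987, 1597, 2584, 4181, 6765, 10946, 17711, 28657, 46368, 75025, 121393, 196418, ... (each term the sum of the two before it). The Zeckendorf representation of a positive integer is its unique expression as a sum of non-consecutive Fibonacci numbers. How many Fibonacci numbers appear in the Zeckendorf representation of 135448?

7

Greedy algorithm:
subtract 121393 from 135448: 14055 remains
subtract 10946 from 14055: 3109 remains
subtract 2584 from 3109: 525 remains
subtract 377 from 525: 148 remains
subtract 144 from 148: 4 remains
subtract 3 from 4: 1 remains
subtract 1 from 1: 0 remains
135448 = 121393 + 10946 + 2584 + 377 + 144 + 3 + 1, which has 7 terms.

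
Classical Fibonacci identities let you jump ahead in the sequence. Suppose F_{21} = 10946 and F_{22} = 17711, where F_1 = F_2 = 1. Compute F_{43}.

By F_{2k+1} = F_k² + F_{k+1}²: F_{43} = 10946² + 17711² = 119814916 + 313679521 = 433494437.

433494437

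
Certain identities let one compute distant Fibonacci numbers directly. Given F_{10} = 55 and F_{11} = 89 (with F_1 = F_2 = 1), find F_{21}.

10946

By F_{2k+1} = F_k² + F_{k+1}²: F_{21} = 55² + 89² = 3025 + 7921 = 10946.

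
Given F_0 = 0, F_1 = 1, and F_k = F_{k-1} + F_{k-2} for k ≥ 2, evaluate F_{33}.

Iterating the recurrence up to F_{28} = 317811 and F_{27} = 196418:
F_{29} = F_{28} + F_{27} = 317811 + 196418 = 514229
F_{30} = F_{29} + F_{28} = 514229 + 317811 = 832040
F_{31} = F_{30} + F_{29} = 832040 + 514229 = 1346269
F_{32} = F_{31} + F_{30} = 1346269 + 832040 = 2178309
F_{33} = F_{32} + F_{31} = 2178309 + 1346269 = 3524578

3524578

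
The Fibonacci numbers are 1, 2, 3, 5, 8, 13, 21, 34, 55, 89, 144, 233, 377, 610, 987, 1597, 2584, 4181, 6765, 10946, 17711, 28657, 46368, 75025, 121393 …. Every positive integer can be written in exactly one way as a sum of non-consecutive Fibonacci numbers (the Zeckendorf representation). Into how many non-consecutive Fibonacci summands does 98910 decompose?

Repeatedly subtract the largest Fibonacci number that fits:
75025 ≤ 98910 < 121393, so take 75025; remainder 23885
17711 ≤ 23885 < 28657, so take 17711; remainder 6174
4181 ≤ 6174 < 6765, so take 4181; remainder 1993
1597 ≤ 1993 < 2584, so take 1597; remainder 396
377 ≤ 396 < 610, so take 377; remainder 19
13 ≤ 19 < 21, so take 13; remainder 6
5 ≤ 6 < 8, so take 5; remainder 1
1 ≤ 1 < 2, so take 1; remainder 0
98910 = 75025 + 17711 + 4181 + 1597 + 377 + 13 + 5 + 1, which has 8 terms.

8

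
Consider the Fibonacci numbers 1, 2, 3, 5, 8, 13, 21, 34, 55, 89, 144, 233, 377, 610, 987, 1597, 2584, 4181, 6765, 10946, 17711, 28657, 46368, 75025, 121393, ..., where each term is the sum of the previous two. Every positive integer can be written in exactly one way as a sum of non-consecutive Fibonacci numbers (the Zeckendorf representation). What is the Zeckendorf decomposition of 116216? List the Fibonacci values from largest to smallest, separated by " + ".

take 75025 (≤ 116216); 116216 − 75025 = 41191
take 28657 (≤ 41191); 41191 − 28657 = 12534
take 10946 (≤ 12534); 12534 − 10946 = 1588
take 987 (≤ 1588); 1588 − 987 = 601
take 377 (≤ 601); 601 − 377 = 224
take 144 (≤ 224); 224 − 144 = 80
take 55 (≤ 80); 80 − 55 = 25
take 21 (≤ 25); 25 − 21 = 4
take 3 (≤ 4); 4 − 3 = 1
take 1 (≤ 1); 1 − 1 = 0
So 116216 = 75025 + 28657 + 10946 + 987 + 377 + 144 + 55 + 21 + 3 + 1, with no two terms consecutive in the sequence.

75025 + 28657 + 10946 + 987 + 377 + 144 + 55 + 21 + 3 + 1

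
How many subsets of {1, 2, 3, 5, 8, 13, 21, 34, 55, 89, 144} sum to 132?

Starting from the Zeckendorf form and repeatedly splitting a term F_k into F_{k−1} + F_{k−2} (when neither is already used) reaches every representation.
132 = 89+34+8+1 = 89+34+5+3+1 = 89+21+13+8+1 = … (3 more), for 6 in all.

6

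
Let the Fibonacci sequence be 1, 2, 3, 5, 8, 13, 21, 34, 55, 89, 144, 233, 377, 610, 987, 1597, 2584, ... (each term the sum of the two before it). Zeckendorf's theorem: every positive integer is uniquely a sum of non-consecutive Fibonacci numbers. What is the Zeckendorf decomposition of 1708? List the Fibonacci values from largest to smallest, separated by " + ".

1597 + 89 + 21 + 1

Greedily peel off the largest Fibonacci term at each step:
1708: greatest Fibonacci not exceeding it is 1597, leaving 111
111: greatest Fibonacci not exceeding it is 89, leaving 22
22: greatest Fibonacci not exceeding it is 21, leaving 1
1: greatest Fibonacci not exceeding it is 1, leaving 0
So 1708 = 1597 + 89 + 21 + 1, with no two terms consecutive in the sequence.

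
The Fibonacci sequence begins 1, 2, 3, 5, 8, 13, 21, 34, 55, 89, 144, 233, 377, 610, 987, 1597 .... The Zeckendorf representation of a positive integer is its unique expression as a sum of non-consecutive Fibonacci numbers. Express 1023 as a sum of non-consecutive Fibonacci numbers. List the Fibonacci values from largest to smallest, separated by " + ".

1023 − 987 = 36
36 − 34 = 2
2 − 2 = 0
So 1023 = 987 + 34 + 2, with no two terms consecutive in the sequence.

987 + 34 + 2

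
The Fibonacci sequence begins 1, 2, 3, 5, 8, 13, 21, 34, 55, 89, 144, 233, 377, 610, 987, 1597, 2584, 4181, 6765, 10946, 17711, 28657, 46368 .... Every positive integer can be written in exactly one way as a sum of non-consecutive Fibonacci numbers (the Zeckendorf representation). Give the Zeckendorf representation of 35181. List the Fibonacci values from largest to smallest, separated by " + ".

subtract 28657 from 35181: 6524 remains
subtract 4181 from 6524: 2343 remains
subtract 1597 from 2343: 746 remains
subtract 610 from 746: 136 remains
subtract 89 from 136: 47 remains
subtract 34 from 47: 13 remains
subtract 13 from 13: 0 remains
So 35181 = 28657 + 4181 + 1597 + 610 + 89 + 34 + 13, with no two terms consecutive in the sequence.

28657 + 4181 + 1597 + 610 + 89 + 34 + 13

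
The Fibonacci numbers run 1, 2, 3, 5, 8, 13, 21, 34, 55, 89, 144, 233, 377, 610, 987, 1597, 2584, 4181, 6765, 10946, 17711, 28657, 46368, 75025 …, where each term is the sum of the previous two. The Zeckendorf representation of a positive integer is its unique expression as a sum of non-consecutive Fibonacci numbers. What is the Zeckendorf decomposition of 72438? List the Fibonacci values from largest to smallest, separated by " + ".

46368 + 17711 + 6765 + 987 + 377 + 144 + 55 + 21 + 8 + 2

Greedy algorithm:
46368 ≤ 72438 < 75025, so take 46368; remainder 26070
17711 ≤ 26070 < 28657, so take 17711; remainder 8359
6765 ≤ 8359 < 10946, so take 6765; remainder 1594
987 ≤ 1594 < 1597, so take 987; remainder 607
377 ≤ 607 < 610, so take 377; remainder 230
144 ≤ 230 < 233, so take 144; remainder 86
55 ≤ 86 < 89, so take 55; remainder 31
21 ≤ 31 < 34, so take 21; remainder 10
8 ≤ 10 < 13, so take 8; remainder 2
2 ≤ 2 < 3, so take 2; remainder 0
So 72438 = 46368 + 17711 + 6765 + 987 + 377 + 144 + 55 + 21 + 8 + 2, with no two terms consecutive in the sequence.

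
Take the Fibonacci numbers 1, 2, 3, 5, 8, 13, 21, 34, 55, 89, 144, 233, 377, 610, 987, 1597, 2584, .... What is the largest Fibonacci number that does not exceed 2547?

1597 ≤ 2547 < 2584, so the largest Fibonacci number not exceeding 2547 is 1597.

1597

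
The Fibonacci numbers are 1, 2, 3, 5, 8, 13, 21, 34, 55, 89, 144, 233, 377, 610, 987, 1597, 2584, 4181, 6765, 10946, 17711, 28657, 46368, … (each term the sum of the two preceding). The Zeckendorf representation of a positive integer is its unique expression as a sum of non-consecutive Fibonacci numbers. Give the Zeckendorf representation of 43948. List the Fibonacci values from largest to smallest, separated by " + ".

28657 + 10946 + 4181 + 144 + 13 + 5 + 2

Greedily peel off the largest Fibonacci term at each step:
take 28657 (≤ 43948); 43948 − 28657 = 15291
take 10946 (≤ 15291); 15291 − 10946 = 4345
take 4181 (≤ 4345); 4345 − 4181 = 164
take 144 (≤ 164); 164 − 144 = 20
take 13 (≤ 20); 20 − 13 = 7
take 5 (≤ 7); 7 − 5 = 2
take 2 (≤ 2); 2 − 2 = 0
So 43948 = 28657 + 10946 + 4181 + 144 + 13 + 5 + 2, with no two terms consecutive in the sequence.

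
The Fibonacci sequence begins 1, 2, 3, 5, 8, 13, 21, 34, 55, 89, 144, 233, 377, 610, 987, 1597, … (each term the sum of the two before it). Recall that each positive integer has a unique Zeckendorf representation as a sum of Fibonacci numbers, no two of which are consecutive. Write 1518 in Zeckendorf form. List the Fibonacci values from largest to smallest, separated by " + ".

987 + 377 + 144 + 8 + 2

Repeatedly subtract the largest Fibonacci number that fits:
take 987 (≤ 1518); 1518 − 987 = 531
take 377 (≤ 531); 531 − 377 = 154
take 144 (≤ 154); 154 − 144 = 10
take 8 (≤ 10); 10 − 8 = 2
take 2 (≤ 2); 2 − 2 = 0
So 1518 = 987 + 377 + 144 + 8 + 2, with no two terms consecutive in the sequence.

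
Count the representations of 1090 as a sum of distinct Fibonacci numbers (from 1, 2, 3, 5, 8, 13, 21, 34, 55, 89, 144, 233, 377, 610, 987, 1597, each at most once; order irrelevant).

24

1090 = 987+89+13+1 = 987+89+8+5+1 = 987+55+34+13+1 = 610+377+89+13+1 = 987+89+8+3+2+1 = … (19 more), for 24 in all.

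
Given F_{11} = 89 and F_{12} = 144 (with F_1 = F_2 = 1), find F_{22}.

17711

By the doubling identity F_{2k} = F_k(2F_{k+1} − F_k): F_{22} = 89·(2·144 − 89) = 89·199 = 17711.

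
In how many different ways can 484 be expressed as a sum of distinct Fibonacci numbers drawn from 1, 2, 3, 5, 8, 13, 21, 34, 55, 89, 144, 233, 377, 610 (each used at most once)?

Starting from the Zeckendorf form and repeatedly splitting a term F_k into F_{k−1} + F_{k−2} (when neither is already used) reaches every representation.
484 = 377+89+13+5 = 377+89+13+3+2 = 377+55+34+13+5 = 233+144+89+13+5 = … (10 more), for 14 in all.

14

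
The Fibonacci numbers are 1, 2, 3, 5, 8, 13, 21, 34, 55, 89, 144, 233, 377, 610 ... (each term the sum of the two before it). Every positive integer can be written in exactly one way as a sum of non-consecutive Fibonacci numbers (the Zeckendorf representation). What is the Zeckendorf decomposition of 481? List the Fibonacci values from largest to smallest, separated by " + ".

377 + 89 + 13 + 2

subtract 377 from 481: 104 remains
subtract 89 from 104: 15 remains
subtract 13 from 15: 2 remains
subtract 2 from 2: 0 remains
So 481 = 377 + 89 + 13 + 2, with no two terms consecutive in the sequence.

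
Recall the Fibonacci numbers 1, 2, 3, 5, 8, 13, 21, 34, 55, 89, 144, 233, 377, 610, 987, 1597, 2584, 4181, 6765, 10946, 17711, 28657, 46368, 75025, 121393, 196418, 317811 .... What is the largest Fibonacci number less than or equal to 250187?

196418

196418 ≤ 250187 < 317811, so the largest Fibonacci number not exceeding 250187 is 196418.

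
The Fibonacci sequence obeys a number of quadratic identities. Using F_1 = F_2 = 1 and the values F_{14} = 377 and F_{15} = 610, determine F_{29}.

514229

By F_{2k+1} = F_k² + F_{k+1}²: F_{29} = 377² + 610² = 142129 + 372100 = 514229.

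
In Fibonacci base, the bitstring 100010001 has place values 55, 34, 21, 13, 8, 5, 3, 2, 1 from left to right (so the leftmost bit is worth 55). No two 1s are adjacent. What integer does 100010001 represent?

Summing the place values of the 1 bits: 55 + 8 + 1 = 64.

64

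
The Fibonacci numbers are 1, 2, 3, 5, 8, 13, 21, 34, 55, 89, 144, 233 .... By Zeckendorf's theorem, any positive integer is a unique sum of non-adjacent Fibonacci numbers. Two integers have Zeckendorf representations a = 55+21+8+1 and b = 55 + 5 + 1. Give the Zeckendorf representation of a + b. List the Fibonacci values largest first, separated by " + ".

144 + 2

The two numbers are 85 and 61, so their sum is 146.
Greedy algorithm:
largest Fibonacci ≤ 146 is 144; 146 − 144 = 2
largest Fibonacci ≤ 2 is 2; 2 − 2 = 0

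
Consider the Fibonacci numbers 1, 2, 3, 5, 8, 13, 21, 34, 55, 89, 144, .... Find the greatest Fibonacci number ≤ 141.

89

89 ≤ 141 < 144, so the largest Fibonacci number not exceeding 141 is 89.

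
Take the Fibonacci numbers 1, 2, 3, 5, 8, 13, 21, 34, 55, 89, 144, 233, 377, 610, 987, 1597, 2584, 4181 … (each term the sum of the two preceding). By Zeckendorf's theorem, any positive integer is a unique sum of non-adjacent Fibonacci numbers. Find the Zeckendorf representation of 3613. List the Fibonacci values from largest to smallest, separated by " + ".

take 2584 (≤ 3613); 3613 − 2584 = 1029
take 987 (≤ 1029); 1029 − 987 = 42
take 34 (≤ 42); 42 − 34 = 8
take 8 (≤ 8); 8 − 8 = 0
So 3613 = 2584 + 987 + 34 + 8, with no two terms consecutive in the sequence.

2584 + 987 + 34 + 8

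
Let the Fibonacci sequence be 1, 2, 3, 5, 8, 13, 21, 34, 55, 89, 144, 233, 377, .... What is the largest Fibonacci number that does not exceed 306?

233

233 ≤ 306 < 377, so the largest Fibonacci number not exceeding 306 is 233.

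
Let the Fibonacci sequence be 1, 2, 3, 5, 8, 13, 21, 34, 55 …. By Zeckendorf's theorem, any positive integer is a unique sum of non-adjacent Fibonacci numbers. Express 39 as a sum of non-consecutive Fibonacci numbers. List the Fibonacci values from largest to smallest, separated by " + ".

Greedily peel off the largest Fibonacci term at each step:
39 − 34 = 5
5 − 5 = 0
So 39 = 34 + 5, with no two terms consecutive in the sequence.

34 + 5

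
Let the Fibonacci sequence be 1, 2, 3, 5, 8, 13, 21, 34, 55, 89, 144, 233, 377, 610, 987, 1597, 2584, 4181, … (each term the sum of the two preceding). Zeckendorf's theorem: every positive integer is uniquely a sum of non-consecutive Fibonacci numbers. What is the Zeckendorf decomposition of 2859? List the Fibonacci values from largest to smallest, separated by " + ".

2584 + 233 + 34 + 8

2584 ≤ 2859 < 4181, so take 2584; remainder 275
233 ≤ 275 < 377, so take 233; remainder 42
34 ≤ 42 < 55, so take 34; remainder 8
8 ≤ 8 < 13, so take 8; remainder 0
So 2859 = 2584 + 233 + 34 + 8, with no two terms consecutive in the sequence.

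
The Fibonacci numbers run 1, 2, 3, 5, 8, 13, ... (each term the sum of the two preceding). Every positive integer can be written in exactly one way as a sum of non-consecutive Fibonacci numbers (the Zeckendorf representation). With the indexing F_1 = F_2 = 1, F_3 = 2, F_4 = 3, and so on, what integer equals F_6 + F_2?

9

F_6 + F_2 = 8 + 1 = 9.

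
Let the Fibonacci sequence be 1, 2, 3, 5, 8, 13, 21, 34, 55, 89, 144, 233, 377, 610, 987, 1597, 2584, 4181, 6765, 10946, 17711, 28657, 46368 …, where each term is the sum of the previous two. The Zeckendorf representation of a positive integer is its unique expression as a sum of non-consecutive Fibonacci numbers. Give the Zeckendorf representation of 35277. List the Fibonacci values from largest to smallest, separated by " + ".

35277: greatest Fibonacci not exceeding it is 28657, leaving 6620
6620: greatest Fibonacci not exceeding it is 4181, leaving 2439
2439: greatest Fibonacci not exceeding it is 1597, leaving 842
842: greatest Fibonacci not exceeding it is 610, leaving 232
232: greatest Fibonacci not exceeding it is 144, leaving 88
88: greatest Fibonacci not exceeding it is 55, leaving 33
33: greatest Fibonacci not exceeding it is 21, leaving 12
12: greatest Fibonacci not exceeding it is 8, leaving 4
4: greatest Fibonacci not exceeding it is 3, leaving 1
1: greatest Fibonacci not exceeding it is 1, leaving 0
So 35277 = 28657 + 4181 + 1597 + 610 + 144 + 55 + 21 + 8 + 3 + 1, with no two terms consecutive in the sequence.

28657 + 4181 + 1597 + 610 + 144 + 55 + 21 + 8 + 3 + 1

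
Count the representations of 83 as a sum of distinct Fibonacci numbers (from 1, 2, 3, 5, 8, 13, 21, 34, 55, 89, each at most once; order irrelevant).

3

Each representation comes from the Zeckendorf form by replacing some F_k with F_{k−1} + F_{k−2} where possible.
83 = 55+21+5+2 = 55+13+8+5+2 = 34+21+13+8+5+2 — 3 representations.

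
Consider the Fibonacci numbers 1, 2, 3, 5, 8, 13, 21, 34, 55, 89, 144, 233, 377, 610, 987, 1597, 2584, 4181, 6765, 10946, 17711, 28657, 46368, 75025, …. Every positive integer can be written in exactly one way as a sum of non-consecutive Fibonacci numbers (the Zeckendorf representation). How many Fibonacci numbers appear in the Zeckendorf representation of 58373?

7

Greedily peel off the largest Fibonacci term at each step:
largest Fibonacci ≤ 58373 is 46368; 58373 − 46368 = 12005
largest Fibonacci ≤ 12005 is 10946; 12005 − 10946 = 1059
largest Fibonacci ≤ 1059 is 987; 1059 − 987 = 72
largest Fibonacci ≤ 72 is 55; 72 − 55 = 17
largest Fibonacci ≤ 17 is 13; 17 − 13 = 4
largest Fibonacci ≤ 4 is 3; 4 − 3 = 1
largest Fibonacci ≤ 1 is 1; 1 − 1 = 0
58373 = 46368 + 10946 + 987 + 55 + 13 + 3 + 1, which has 7 terms.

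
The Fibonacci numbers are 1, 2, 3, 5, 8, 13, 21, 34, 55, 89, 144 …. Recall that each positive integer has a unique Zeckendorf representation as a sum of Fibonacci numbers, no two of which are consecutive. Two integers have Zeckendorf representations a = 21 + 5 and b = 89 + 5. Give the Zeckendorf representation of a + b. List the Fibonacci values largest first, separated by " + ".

The two numbers are 26 and 94, so their sum is 120.
subtract 89 from 120: 31 remains
subtract 21 from 31: 10 remains
subtract 8 from 10: 2 remains
subtract 2 from 2: 0 remains

89 + 21 + 8 + 2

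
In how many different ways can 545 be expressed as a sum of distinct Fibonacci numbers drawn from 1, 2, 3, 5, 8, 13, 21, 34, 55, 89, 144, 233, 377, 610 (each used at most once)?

Each representation comes from the Zeckendorf form by replacing some F_k with F_{k−1} + F_{k−2} where possible.
545 = 377+144+21+3 = 377+144+21+2+1 = 377+144+13+8+3 = 377+89+55+21+3 = … (17 more), for 21 in all.

21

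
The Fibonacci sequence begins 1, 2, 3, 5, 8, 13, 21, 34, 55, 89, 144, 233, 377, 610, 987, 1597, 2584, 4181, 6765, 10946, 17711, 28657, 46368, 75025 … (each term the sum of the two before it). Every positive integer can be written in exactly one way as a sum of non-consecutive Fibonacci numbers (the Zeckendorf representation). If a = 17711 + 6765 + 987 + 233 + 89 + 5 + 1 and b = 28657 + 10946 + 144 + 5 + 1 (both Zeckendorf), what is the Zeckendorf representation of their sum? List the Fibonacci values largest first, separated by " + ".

The two numbers are 25791 and 39753, so their sum is 65544.
Repeatedly subtract the largest Fibonacci number that fits:
take 46368 (≤ 65544); 65544 − 46368 = 19176
take 17711 (≤ 19176); 19176 − 17711 = 1465
take 987 (≤ 1465); 1465 − 987 = 478
take 377 (≤ 478); 478 − 377 = 101
take 89 (≤ 101); 101 − 89 = 12
take 8 (≤ 12); 12 − 8 = 4
take 3 (≤ 4); 4 − 3 = 1
take 1 (≤ 1); 1 − 1 = 0

46368 + 17711 + 987 + 377 + 89 + 8 + 3 + 1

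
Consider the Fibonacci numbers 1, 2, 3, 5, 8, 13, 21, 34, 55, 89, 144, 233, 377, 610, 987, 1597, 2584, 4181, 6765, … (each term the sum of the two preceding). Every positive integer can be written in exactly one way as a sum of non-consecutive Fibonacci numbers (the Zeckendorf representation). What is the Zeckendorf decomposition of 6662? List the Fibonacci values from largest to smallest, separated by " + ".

6662 − 4181 = 2481
2481 − 1597 = 884
884 − 610 = 274
274 − 233 = 41
41 − 34 = 7
7 − 5 = 2
2 − 2 = 0
So 6662 = 4181 + 1597 + 610 + 233 + 34 + 5 + 2, with no two terms consecutive in the sequence.

4181 + 1597 + 610 + 233 + 34 + 5 + 2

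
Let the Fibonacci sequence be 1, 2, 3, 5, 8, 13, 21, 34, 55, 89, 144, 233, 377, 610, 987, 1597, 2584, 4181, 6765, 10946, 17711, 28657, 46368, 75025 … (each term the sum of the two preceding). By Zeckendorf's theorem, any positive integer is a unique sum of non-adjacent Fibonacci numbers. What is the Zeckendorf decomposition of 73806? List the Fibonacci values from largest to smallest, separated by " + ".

Greedy algorithm:
46368 ≤ 73806 < 75025, so take 46368; remainder 27438
17711 ≤ 27438 < 28657, so take 17711; remainder 9727
6765 ≤ 9727 < 10946, so take 6765; remainder 2962
2584 ≤ 2962 < 4181, so take 2584; remainder 378
377 ≤ 378 < 610, so take 377; remainder 1
1 ≤ 1 < 2, so take 1; remainder 0
So 73806 = 46368 + 17711 + 6765 + 2584 + 377 + 1, with no two terms consecutive in the sequence.

46368 + 17711 + 6765 + 2584 + 377 + 1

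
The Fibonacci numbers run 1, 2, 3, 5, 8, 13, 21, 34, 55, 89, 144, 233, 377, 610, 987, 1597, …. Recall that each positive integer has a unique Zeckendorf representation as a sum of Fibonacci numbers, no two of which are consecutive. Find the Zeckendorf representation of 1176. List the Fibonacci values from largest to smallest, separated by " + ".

987 + 144 + 34 + 8 + 3

1176: greatest Fibonacci not exceeding it is 987, leaving 189
189: greatest Fibonacci not exceeding it is 144, leaving 45
45: greatest Fibonacci not exceeding it is 34, leaving 11
11: greatest Fibonacci not exceeding it is 8, leaving 3
3: greatest Fibonacci not exceeding it is 3, leaving 0
So 1176 = 987 + 144 + 34 + 8 + 3, with no two terms consecutive in the sequence.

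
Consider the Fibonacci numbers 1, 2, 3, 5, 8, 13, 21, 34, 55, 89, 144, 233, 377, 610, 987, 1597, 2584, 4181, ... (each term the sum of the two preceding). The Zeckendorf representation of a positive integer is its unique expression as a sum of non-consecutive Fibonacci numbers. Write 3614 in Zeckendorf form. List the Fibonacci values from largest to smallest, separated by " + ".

3614 − 2584 = 1030
1030 − 987 = 43
43 − 34 = 9
9 − 8 = 1
1 − 1 = 0
So 3614 = 2584 + 987 + 34 + 8 + 1, with no two terms consecutive in the sequence.

2584 + 987 + 34 + 8 + 1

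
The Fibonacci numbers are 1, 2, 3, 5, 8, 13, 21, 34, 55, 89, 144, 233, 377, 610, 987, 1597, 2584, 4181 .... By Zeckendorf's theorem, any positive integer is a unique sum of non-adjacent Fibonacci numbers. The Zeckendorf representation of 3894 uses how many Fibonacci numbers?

5

Greedily peel off the largest Fibonacci term at each step:
largest Fibonacci ≤ 3894 is 2584; 3894 − 2584 = 1310
largest Fibonacci ≤ 1310 is 987; 1310 − 987 = 323
largest Fibonacci ≤ 323 is 233; 323 − 233 = 90
largest Fibonacci ≤ 90 is 89; 90 − 89 = 1
largest Fibonacci ≤ 1 is 1; 1 − 1 = 0
3894 = 2584 + 987 + 233 + 89 + 1, which has 5 terms.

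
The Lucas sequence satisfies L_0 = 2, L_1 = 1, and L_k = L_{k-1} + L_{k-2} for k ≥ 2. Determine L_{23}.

64079

Iterating the recurrence up to L_{16} = 2207 and L_{15} = 1364:
L_{17} = L_{16} + L_{15} = 2207 + 1364 = 3571
L_{18} = L_{17} + L_{16} = 3571 + 2207 = 5778
L_{19} = L_{18} + L_{17} = 5778 + 3571 = 9349
L_{20} = L_{19} + L_{18} = 9349 + 5778 = 15127
L_{21} = L_{20} + L_{19} = 15127 + 9349 = 24476
L_{22} = L_{21} + L_{20} = 24476 + 15127 = 39603
L_{23} = L_{22} + L_{21} = 39603 + 24476 = 64079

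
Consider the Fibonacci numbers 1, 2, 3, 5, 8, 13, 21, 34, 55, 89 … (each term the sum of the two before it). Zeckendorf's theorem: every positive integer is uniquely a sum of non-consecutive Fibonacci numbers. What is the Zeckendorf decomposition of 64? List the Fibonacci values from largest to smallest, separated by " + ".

55 + 8 + 1

64: greatest Fibonacci not exceeding it is 55, leaving 9
9: greatest Fibonacci not exceeding it is 8, leaving 1
1: greatest Fibonacci not exceeding it is 1, leaving 0
So 64 = 55 + 8 + 1, with no two terms consecutive in the sequence.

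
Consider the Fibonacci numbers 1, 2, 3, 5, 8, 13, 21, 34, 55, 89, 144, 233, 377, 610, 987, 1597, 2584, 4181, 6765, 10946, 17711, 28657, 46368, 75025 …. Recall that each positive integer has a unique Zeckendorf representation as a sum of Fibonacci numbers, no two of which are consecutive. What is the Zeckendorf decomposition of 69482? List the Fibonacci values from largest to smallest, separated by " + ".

Greedily peel off the largest Fibonacci term at each step:
largest Fibonacci ≤ 69482 is 46368; 69482 − 46368 = 23114
largest Fibonacci ≤ 23114 is 17711; 23114 − 17711 = 5403
largest Fibonacci ≤ 5403 is 4181; 5403 − 4181 = 1222
largest Fibonacci ≤ 1222 is 987; 1222 − 987 = 235
largest Fibonacci ≤ 235 is 233; 235 − 233 = 2
largest Fibonacci ≤ 2 is 2; 2 − 2 = 0
So 69482 = 46368 + 17711 + 4181 + 987 + 233 + 2, with no two terms consecutive in the sequence.

46368 + 17711 + 4181 + 987 + 233 + 2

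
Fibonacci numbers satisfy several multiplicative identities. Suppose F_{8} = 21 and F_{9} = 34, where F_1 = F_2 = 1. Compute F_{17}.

By F_{2k+1} = F_k² + F_{k+1}²: F_{17} = 21² + 34² = 441 + 1156 = 1597.

1597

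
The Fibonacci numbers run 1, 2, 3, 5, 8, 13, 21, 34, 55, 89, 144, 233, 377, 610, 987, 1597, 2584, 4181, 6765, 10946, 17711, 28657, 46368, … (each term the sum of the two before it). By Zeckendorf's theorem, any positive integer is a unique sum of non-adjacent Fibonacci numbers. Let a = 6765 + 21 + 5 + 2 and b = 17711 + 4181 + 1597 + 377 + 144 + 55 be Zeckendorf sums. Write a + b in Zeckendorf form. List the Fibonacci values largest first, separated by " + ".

The two numbers are 6793 and 24065, so their sum is 30858.
28657 ≤ 30858 < 46368, so take 28657; remainder 2201
1597 ≤ 2201 < 2584, so take 1597; remainder 604
377 ≤ 604 < 610, so take 377; remainder 227
144 ≤ 227 < 233, so take 144; remainder 83
55 ≤ 83 < 89, so take 55; remainder 28
21 ≤ 28 < 34, so take 21; remainder 7
5 ≤ 7 < 8, so take 5; remainder 2
2 ≤ 2 < 3, so take 2; remainder 0

28657 + 1597 + 377 + 144 + 55 + 21 + 5 + 2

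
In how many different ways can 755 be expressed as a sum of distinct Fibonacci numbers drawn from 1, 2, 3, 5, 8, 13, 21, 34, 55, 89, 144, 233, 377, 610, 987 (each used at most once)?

Starting from the Zeckendorf form and repeatedly splitting a term F_k into F_{k−1} + F_{k−2} (when neither is already used) reaches every representation.
755 = 610+144+1 = 610+89+55+1 = 377+233+144+1 = 610+89+34+21+1 = 377+233+89+55+1 = … (5 more), for 10 in all.

10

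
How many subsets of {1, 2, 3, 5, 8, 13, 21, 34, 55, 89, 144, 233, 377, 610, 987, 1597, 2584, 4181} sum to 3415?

28

Starting from the Zeckendorf form and repeatedly splitting a term F_k into F_{k−1} + F_{k−2} (when neither is already used) reaches every representation.
3415 = 2584+610+144+55+21+1 = 2584+610+144+55+13+8+1 = 2584+377+233+144+55+21+1 = … (25 more), for 28 in all.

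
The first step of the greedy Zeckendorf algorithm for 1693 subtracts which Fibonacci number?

1597

1597 ≤ 1693 < 2584, so the largest Fibonacci number not exceeding 1693 is 1597.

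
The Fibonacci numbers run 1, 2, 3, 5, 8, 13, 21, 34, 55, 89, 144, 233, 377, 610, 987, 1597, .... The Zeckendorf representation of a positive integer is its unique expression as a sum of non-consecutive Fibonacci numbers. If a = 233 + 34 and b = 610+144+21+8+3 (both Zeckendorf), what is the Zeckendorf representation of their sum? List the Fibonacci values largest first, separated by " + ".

The two numbers are 267 and 786, so their sum is 1053.
Repeatedly subtract the largest Fibonacci number that fits:
987 ≤ 1053 < 1597, so take 987; remainder 66
55 ≤ 66 < 89, so take 55; remainder 11
8 ≤ 11 < 13, so take 8; remainder 3
3 ≤ 3 < 5, so take 3; remainder 0

987 + 55 + 8 + 3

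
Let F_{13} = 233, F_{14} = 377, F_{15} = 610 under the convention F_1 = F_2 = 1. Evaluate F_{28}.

317811

By the addition formula F_{m+n} = F_m F_{n+1} + F_{m−1} F_n with m=15, n=13: F_{28} = 610·377 + 377·233 = 229970 + 87841 = 317811.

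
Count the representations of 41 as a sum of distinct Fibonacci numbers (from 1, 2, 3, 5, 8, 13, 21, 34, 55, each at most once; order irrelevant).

Each representation comes from the Zeckendorf form by replacing some F_k with F_{k−1} + F_{k−2} where possible.
41 = 34+5+2 = 21+13+5+2 — 2 representations.

2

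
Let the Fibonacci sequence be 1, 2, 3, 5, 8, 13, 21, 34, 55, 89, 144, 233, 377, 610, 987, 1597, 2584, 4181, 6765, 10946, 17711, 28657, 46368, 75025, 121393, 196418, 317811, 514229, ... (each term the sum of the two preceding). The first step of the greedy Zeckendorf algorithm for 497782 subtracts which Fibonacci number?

317811 ≤ 497782 < 514229, so the largest Fibonacci number not exceeding 497782 is 317811.

317811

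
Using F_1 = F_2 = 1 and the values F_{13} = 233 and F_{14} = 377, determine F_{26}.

121393

By the doubling identity F_{2k} = F_k(2F_{k+1} − F_k): F_{26} = 233·(2·377 − 233) = 233·521 = 121393.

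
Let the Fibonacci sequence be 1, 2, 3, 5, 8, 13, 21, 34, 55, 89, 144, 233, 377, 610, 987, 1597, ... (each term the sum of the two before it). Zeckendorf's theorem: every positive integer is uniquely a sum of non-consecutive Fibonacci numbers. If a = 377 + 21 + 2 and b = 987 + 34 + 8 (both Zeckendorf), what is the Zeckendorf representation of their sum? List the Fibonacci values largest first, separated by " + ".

The two numbers are 400 and 1029, so their sum is 1429.
Repeatedly subtract the largest Fibonacci number that fits:
largest Fibonacci ≤ 1429 is 987; 1429 − 987 = 442
largest Fibonacci ≤ 442 is 377; 442 − 377 = 65
largest Fibonacci ≤ 65 is 55; 65 − 55 = 10
largest Fibonacci ≤ 10 is 8; 10 − 8 = 2
largest Fibonacci ≤ 2 is 2; 2 − 2 = 0

987 + 377 + 55 + 8 + 2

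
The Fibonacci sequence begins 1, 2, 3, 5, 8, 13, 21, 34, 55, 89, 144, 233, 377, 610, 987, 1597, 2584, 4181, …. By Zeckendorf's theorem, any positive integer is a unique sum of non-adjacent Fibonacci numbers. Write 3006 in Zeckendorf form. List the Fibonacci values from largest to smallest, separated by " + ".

2584 + 377 + 34 + 8 + 3

take 2584 (≤ 3006); 3006 − 2584 = 422
take 377 (≤ 422); 422 − 377 = 45
take 34 (≤ 45); 45 − 34 = 11
take 8 (≤ 11); 11 − 8 = 3
take 3 (≤ 3); 3 − 3 = 0
So 3006 = 2584 + 377 + 34 + 8 + 3, with no two terms consecutive in the sequence.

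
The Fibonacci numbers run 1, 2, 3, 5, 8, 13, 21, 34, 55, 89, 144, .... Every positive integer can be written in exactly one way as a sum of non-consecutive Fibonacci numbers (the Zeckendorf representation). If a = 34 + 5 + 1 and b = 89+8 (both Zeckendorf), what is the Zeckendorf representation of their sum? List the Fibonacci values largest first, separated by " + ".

89 + 34 + 13 + 1

The two numbers are 40 and 97, so their sum is 137.
137 − 89 = 48
48 − 34 = 14
14 − 13 = 1
1 − 1 = 0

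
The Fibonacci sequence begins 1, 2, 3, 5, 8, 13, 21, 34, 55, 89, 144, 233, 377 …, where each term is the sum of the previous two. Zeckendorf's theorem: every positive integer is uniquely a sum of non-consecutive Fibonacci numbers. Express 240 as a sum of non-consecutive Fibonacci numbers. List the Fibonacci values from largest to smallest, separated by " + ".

largest Fibonacci ≤ 240 is 233; 240 − 233 = 7
largest Fibonacci ≤ 7 is 5; 7 − 5 = 2
largest Fibonacci ≤ 2 is 2; 2 − 2 = 0
So 240 = 233 + 5 + 2, with no two terms consecutive in the sequence.

233 + 5 + 2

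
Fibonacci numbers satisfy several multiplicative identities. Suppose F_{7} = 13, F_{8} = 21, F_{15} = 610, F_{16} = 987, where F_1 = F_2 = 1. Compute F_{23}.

28657

By the addition formula F_{m+n} = F_m F_{n+1} + F_{m−1} F_n with m=8, n=15: F_{23} = 21·987 + 13·610 = 20727 + 7930 = 28657.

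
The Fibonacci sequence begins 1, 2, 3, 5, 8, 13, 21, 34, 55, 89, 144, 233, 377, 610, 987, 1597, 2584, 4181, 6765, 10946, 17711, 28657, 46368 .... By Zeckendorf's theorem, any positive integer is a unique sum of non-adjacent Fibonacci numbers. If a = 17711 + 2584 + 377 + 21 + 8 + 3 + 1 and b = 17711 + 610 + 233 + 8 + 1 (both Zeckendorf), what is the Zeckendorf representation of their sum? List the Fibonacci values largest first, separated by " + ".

28657 + 6765 + 2584 + 987 + 233 + 34 + 8

The two numbers are 20705 and 18563, so their sum is 39268.
28657 ≤ 39268 < 46368, so take 28657; remainder 10611
6765 ≤ 10611 < 10946, so take 6765; remainder 3846
2584 ≤ 3846 < 4181, so take 2584; remainder 1262
987 ≤ 1262 < 1597, so take 987; remainder 275
233 ≤ 275 < 377, so take 233; remainder 42
34 ≤ 42 < 55, so take 34; remainder 8
8 ≤ 8 < 13, so take 8; remainder 0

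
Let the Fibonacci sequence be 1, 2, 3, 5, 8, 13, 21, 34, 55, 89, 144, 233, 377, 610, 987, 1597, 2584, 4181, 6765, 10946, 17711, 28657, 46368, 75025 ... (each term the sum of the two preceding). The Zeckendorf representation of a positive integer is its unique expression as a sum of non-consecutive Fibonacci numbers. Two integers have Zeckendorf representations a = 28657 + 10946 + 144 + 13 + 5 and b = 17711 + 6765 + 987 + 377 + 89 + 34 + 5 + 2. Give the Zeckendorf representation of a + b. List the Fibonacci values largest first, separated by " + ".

46368 + 17711 + 1597 + 55 + 3 + 1

The two numbers are 39765 and 25970, so their sum is 65735.
subtract 46368 from 65735: 19367 remains
subtract 17711 from 19367: 1656 remains
subtract 1597 from 1656: 59 remains
subtract 55 from 59: 4 remains
subtract 3 from 4: 1 remains
subtract 1 from 1: 0 remains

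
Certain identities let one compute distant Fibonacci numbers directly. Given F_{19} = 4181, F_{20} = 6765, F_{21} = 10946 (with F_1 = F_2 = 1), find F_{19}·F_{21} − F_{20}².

4181·10946 − 6765² = 45765226 − 45765225 = 1. (Cassini's identity: F_{k−1}F_{k+1} − F_k² = (−1)^k.)

1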